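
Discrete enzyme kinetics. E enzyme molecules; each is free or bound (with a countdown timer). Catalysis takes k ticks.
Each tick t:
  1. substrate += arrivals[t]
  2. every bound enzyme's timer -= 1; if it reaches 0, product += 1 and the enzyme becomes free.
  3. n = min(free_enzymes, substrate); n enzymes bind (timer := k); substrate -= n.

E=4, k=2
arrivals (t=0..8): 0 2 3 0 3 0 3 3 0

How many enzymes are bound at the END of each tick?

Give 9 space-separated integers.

Answer: 0 2 4 3 4 3 3 4 3

Derivation:
t=0: arr=0 -> substrate=0 bound=0 product=0
t=1: arr=2 -> substrate=0 bound=2 product=0
t=2: arr=3 -> substrate=1 bound=4 product=0
t=3: arr=0 -> substrate=0 bound=3 product=2
t=4: arr=3 -> substrate=0 bound=4 product=4
t=5: arr=0 -> substrate=0 bound=3 product=5
t=6: arr=3 -> substrate=0 bound=3 product=8
t=7: arr=3 -> substrate=2 bound=4 product=8
t=8: arr=0 -> substrate=0 bound=3 product=11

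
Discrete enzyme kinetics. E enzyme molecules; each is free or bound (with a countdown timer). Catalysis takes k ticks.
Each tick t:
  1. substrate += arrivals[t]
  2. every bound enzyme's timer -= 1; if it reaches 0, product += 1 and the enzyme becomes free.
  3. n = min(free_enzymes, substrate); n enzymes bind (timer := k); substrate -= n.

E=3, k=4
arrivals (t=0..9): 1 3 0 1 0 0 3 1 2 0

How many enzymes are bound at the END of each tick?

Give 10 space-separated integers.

Answer: 1 3 3 3 3 2 3 3 3 3

Derivation:
t=0: arr=1 -> substrate=0 bound=1 product=0
t=1: arr=3 -> substrate=1 bound=3 product=0
t=2: arr=0 -> substrate=1 bound=3 product=0
t=3: arr=1 -> substrate=2 bound=3 product=0
t=4: arr=0 -> substrate=1 bound=3 product=1
t=5: arr=0 -> substrate=0 bound=2 product=3
t=6: arr=3 -> substrate=2 bound=3 product=3
t=7: arr=1 -> substrate=3 bound=3 product=3
t=8: arr=2 -> substrate=4 bound=3 product=4
t=9: arr=0 -> substrate=3 bound=3 product=5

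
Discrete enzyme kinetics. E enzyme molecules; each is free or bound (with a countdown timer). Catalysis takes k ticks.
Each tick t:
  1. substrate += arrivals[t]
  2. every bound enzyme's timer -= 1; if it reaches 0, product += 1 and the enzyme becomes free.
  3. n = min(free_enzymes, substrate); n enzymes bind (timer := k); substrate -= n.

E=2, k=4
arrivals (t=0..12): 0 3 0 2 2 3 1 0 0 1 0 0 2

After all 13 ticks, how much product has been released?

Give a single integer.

Answer: 4

Derivation:
t=0: arr=0 -> substrate=0 bound=0 product=0
t=1: arr=3 -> substrate=1 bound=2 product=0
t=2: arr=0 -> substrate=1 bound=2 product=0
t=3: arr=2 -> substrate=3 bound=2 product=0
t=4: arr=2 -> substrate=5 bound=2 product=0
t=5: arr=3 -> substrate=6 bound=2 product=2
t=6: arr=1 -> substrate=7 bound=2 product=2
t=7: arr=0 -> substrate=7 bound=2 product=2
t=8: arr=0 -> substrate=7 bound=2 product=2
t=9: arr=1 -> substrate=6 bound=2 product=4
t=10: arr=0 -> substrate=6 bound=2 product=4
t=11: arr=0 -> substrate=6 bound=2 product=4
t=12: arr=2 -> substrate=8 bound=2 product=4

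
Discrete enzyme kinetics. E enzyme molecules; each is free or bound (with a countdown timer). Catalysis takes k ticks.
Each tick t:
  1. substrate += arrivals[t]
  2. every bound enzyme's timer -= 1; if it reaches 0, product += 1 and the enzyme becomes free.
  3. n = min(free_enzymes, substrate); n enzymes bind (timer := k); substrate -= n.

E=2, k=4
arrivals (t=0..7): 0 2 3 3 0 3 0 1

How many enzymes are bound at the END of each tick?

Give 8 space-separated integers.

t=0: arr=0 -> substrate=0 bound=0 product=0
t=1: arr=2 -> substrate=0 bound=2 product=0
t=2: arr=3 -> substrate=3 bound=2 product=0
t=3: arr=3 -> substrate=6 bound=2 product=0
t=4: arr=0 -> substrate=6 bound=2 product=0
t=5: arr=3 -> substrate=7 bound=2 product=2
t=6: arr=0 -> substrate=7 bound=2 product=2
t=7: arr=1 -> substrate=8 bound=2 product=2

Answer: 0 2 2 2 2 2 2 2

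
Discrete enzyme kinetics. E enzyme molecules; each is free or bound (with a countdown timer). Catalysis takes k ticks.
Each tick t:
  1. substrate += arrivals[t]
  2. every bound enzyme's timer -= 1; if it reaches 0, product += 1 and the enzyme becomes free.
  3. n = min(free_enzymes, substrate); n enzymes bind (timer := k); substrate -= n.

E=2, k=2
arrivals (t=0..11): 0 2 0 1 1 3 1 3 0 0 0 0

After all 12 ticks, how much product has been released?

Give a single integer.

t=0: arr=0 -> substrate=0 bound=0 product=0
t=1: arr=2 -> substrate=0 bound=2 product=0
t=2: arr=0 -> substrate=0 bound=2 product=0
t=3: arr=1 -> substrate=0 bound=1 product=2
t=4: arr=1 -> substrate=0 bound=2 product=2
t=5: arr=3 -> substrate=2 bound=2 product=3
t=6: arr=1 -> substrate=2 bound=2 product=4
t=7: arr=3 -> substrate=4 bound=2 product=5
t=8: arr=0 -> substrate=3 bound=2 product=6
t=9: arr=0 -> substrate=2 bound=2 product=7
t=10: arr=0 -> substrate=1 bound=2 product=8
t=11: arr=0 -> substrate=0 bound=2 product=9

Answer: 9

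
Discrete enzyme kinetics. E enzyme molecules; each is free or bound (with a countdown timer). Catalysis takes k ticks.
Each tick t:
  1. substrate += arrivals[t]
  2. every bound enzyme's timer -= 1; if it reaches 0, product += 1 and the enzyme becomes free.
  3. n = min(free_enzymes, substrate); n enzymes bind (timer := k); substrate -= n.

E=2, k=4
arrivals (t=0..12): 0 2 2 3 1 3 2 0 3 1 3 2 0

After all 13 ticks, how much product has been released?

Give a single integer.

t=0: arr=0 -> substrate=0 bound=0 product=0
t=1: arr=2 -> substrate=0 bound=2 product=0
t=2: arr=2 -> substrate=2 bound=2 product=0
t=3: arr=3 -> substrate=5 bound=2 product=0
t=4: arr=1 -> substrate=6 bound=2 product=0
t=5: arr=3 -> substrate=7 bound=2 product=2
t=6: arr=2 -> substrate=9 bound=2 product=2
t=7: arr=0 -> substrate=9 bound=2 product=2
t=8: arr=3 -> substrate=12 bound=2 product=2
t=9: arr=1 -> substrate=11 bound=2 product=4
t=10: arr=3 -> substrate=14 bound=2 product=4
t=11: arr=2 -> substrate=16 bound=2 product=4
t=12: arr=0 -> substrate=16 bound=2 product=4

Answer: 4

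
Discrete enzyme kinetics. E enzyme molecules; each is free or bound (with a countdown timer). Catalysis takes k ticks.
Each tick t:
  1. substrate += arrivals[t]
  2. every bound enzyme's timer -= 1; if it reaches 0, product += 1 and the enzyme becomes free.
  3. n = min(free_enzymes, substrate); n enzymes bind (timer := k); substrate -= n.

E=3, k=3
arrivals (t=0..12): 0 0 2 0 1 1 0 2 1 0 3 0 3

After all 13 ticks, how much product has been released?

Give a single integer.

t=0: arr=0 -> substrate=0 bound=0 product=0
t=1: arr=0 -> substrate=0 bound=0 product=0
t=2: arr=2 -> substrate=0 bound=2 product=0
t=3: arr=0 -> substrate=0 bound=2 product=0
t=4: arr=1 -> substrate=0 bound=3 product=0
t=5: arr=1 -> substrate=0 bound=2 product=2
t=6: arr=0 -> substrate=0 bound=2 product=2
t=7: arr=2 -> substrate=0 bound=3 product=3
t=8: arr=1 -> substrate=0 bound=3 product=4
t=9: arr=0 -> substrate=0 bound=3 product=4
t=10: arr=3 -> substrate=1 bound=3 product=6
t=11: arr=0 -> substrate=0 bound=3 product=7
t=12: arr=3 -> substrate=3 bound=3 product=7

Answer: 7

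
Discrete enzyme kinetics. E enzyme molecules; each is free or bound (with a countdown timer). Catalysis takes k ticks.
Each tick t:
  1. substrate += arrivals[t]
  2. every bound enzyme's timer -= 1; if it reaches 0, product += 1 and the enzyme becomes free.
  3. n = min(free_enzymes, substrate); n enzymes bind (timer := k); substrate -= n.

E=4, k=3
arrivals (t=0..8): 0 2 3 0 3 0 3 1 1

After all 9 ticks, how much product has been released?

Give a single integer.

t=0: arr=0 -> substrate=0 bound=0 product=0
t=1: arr=2 -> substrate=0 bound=2 product=0
t=2: arr=3 -> substrate=1 bound=4 product=0
t=3: arr=0 -> substrate=1 bound=4 product=0
t=4: arr=3 -> substrate=2 bound=4 product=2
t=5: arr=0 -> substrate=0 bound=4 product=4
t=6: arr=3 -> substrate=3 bound=4 product=4
t=7: arr=1 -> substrate=2 bound=4 product=6
t=8: arr=1 -> substrate=1 bound=4 product=8

Answer: 8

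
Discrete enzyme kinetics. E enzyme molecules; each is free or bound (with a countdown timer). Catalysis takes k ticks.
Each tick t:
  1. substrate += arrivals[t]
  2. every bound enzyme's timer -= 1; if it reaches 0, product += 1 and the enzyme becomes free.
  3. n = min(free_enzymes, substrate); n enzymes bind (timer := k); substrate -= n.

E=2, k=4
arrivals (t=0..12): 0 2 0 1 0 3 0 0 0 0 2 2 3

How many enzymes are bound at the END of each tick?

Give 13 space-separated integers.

t=0: arr=0 -> substrate=0 bound=0 product=0
t=1: arr=2 -> substrate=0 bound=2 product=0
t=2: arr=0 -> substrate=0 bound=2 product=0
t=3: arr=1 -> substrate=1 bound=2 product=0
t=4: arr=0 -> substrate=1 bound=2 product=0
t=5: arr=3 -> substrate=2 bound=2 product=2
t=6: arr=0 -> substrate=2 bound=2 product=2
t=7: arr=0 -> substrate=2 bound=2 product=2
t=8: arr=0 -> substrate=2 bound=2 product=2
t=9: arr=0 -> substrate=0 bound=2 product=4
t=10: arr=2 -> substrate=2 bound=2 product=4
t=11: arr=2 -> substrate=4 bound=2 product=4
t=12: arr=3 -> substrate=7 bound=2 product=4

Answer: 0 2 2 2 2 2 2 2 2 2 2 2 2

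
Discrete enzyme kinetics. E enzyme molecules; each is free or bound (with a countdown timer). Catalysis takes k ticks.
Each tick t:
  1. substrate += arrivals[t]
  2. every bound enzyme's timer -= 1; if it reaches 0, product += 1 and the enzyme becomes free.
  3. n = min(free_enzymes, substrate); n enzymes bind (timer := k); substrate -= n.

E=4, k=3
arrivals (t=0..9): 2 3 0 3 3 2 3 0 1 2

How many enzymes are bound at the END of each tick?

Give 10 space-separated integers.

Answer: 2 4 4 4 4 4 4 4 4 4

Derivation:
t=0: arr=2 -> substrate=0 bound=2 product=0
t=1: arr=3 -> substrate=1 bound=4 product=0
t=2: arr=0 -> substrate=1 bound=4 product=0
t=3: arr=3 -> substrate=2 bound=4 product=2
t=4: arr=3 -> substrate=3 bound=4 product=4
t=5: arr=2 -> substrate=5 bound=4 product=4
t=6: arr=3 -> substrate=6 bound=4 product=6
t=7: arr=0 -> substrate=4 bound=4 product=8
t=8: arr=1 -> substrate=5 bound=4 product=8
t=9: arr=2 -> substrate=5 bound=4 product=10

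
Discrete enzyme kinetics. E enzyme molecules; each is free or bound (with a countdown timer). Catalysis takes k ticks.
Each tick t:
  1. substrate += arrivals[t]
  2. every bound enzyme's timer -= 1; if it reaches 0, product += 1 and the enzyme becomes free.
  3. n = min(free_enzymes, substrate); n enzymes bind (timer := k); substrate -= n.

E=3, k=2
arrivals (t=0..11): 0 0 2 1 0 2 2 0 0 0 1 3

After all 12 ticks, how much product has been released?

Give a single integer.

Answer: 7

Derivation:
t=0: arr=0 -> substrate=0 bound=0 product=0
t=1: arr=0 -> substrate=0 bound=0 product=0
t=2: arr=2 -> substrate=0 bound=2 product=0
t=3: arr=1 -> substrate=0 bound=3 product=0
t=4: arr=0 -> substrate=0 bound=1 product=2
t=5: arr=2 -> substrate=0 bound=2 product=3
t=6: arr=2 -> substrate=1 bound=3 product=3
t=7: arr=0 -> substrate=0 bound=2 product=5
t=8: arr=0 -> substrate=0 bound=1 product=6
t=9: arr=0 -> substrate=0 bound=0 product=7
t=10: arr=1 -> substrate=0 bound=1 product=7
t=11: arr=3 -> substrate=1 bound=3 product=7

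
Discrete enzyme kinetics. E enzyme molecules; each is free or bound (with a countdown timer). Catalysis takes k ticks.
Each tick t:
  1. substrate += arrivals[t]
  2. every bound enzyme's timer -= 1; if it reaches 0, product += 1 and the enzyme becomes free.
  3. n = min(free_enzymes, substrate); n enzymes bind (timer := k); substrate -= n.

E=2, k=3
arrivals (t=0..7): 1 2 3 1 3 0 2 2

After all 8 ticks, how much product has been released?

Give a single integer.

Answer: 4

Derivation:
t=0: arr=1 -> substrate=0 bound=1 product=0
t=1: arr=2 -> substrate=1 bound=2 product=0
t=2: arr=3 -> substrate=4 bound=2 product=0
t=3: arr=1 -> substrate=4 bound=2 product=1
t=4: arr=3 -> substrate=6 bound=2 product=2
t=5: arr=0 -> substrate=6 bound=2 product=2
t=6: arr=2 -> substrate=7 bound=2 product=3
t=7: arr=2 -> substrate=8 bound=2 product=4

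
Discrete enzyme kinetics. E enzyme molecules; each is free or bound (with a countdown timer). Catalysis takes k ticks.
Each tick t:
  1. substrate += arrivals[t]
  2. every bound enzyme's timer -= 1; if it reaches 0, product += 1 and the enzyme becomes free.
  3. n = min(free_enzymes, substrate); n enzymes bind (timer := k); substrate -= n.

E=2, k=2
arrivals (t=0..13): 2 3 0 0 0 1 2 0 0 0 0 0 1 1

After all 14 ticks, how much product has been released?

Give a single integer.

Answer: 8

Derivation:
t=0: arr=2 -> substrate=0 bound=2 product=0
t=1: arr=3 -> substrate=3 bound=2 product=0
t=2: arr=0 -> substrate=1 bound=2 product=2
t=3: arr=0 -> substrate=1 bound=2 product=2
t=4: arr=0 -> substrate=0 bound=1 product=4
t=5: arr=1 -> substrate=0 bound=2 product=4
t=6: arr=2 -> substrate=1 bound=2 product=5
t=7: arr=0 -> substrate=0 bound=2 product=6
t=8: arr=0 -> substrate=0 bound=1 product=7
t=9: arr=0 -> substrate=0 bound=0 product=8
t=10: arr=0 -> substrate=0 bound=0 product=8
t=11: arr=0 -> substrate=0 bound=0 product=8
t=12: arr=1 -> substrate=0 bound=1 product=8
t=13: arr=1 -> substrate=0 bound=2 product=8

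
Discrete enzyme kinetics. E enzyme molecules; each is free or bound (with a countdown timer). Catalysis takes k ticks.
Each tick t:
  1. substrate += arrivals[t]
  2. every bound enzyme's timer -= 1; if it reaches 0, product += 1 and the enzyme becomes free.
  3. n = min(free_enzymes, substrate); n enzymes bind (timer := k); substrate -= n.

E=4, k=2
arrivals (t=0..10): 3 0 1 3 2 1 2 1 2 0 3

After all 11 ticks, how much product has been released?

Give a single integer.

Answer: 15

Derivation:
t=0: arr=3 -> substrate=0 bound=3 product=0
t=1: arr=0 -> substrate=0 bound=3 product=0
t=2: arr=1 -> substrate=0 bound=1 product=3
t=3: arr=3 -> substrate=0 bound=4 product=3
t=4: arr=2 -> substrate=1 bound=4 product=4
t=5: arr=1 -> substrate=0 bound=3 product=7
t=6: arr=2 -> substrate=0 bound=4 product=8
t=7: arr=1 -> substrate=0 bound=3 product=10
t=8: arr=2 -> substrate=0 bound=3 product=12
t=9: arr=0 -> substrate=0 bound=2 product=13
t=10: arr=3 -> substrate=0 bound=3 product=15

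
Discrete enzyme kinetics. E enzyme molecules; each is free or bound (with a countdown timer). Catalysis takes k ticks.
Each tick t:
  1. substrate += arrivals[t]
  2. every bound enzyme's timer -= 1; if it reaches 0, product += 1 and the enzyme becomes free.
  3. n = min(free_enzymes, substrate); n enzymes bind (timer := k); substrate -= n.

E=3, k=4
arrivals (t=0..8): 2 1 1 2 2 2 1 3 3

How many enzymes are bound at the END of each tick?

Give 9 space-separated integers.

Answer: 2 3 3 3 3 3 3 3 3

Derivation:
t=0: arr=2 -> substrate=0 bound=2 product=0
t=1: arr=1 -> substrate=0 bound=3 product=0
t=2: arr=1 -> substrate=1 bound=3 product=0
t=3: arr=2 -> substrate=3 bound=3 product=0
t=4: arr=2 -> substrate=3 bound=3 product=2
t=5: arr=2 -> substrate=4 bound=3 product=3
t=6: arr=1 -> substrate=5 bound=3 product=3
t=7: arr=3 -> substrate=8 bound=3 product=3
t=8: arr=3 -> substrate=9 bound=3 product=5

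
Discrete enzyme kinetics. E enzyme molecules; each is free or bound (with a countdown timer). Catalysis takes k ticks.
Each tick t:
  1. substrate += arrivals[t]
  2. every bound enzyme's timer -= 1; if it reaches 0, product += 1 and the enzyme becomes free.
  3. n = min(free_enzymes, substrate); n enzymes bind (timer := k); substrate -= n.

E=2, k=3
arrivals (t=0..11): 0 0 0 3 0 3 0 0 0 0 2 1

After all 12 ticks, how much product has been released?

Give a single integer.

t=0: arr=0 -> substrate=0 bound=0 product=0
t=1: arr=0 -> substrate=0 bound=0 product=0
t=2: arr=0 -> substrate=0 bound=0 product=0
t=3: arr=3 -> substrate=1 bound=2 product=0
t=4: arr=0 -> substrate=1 bound=2 product=0
t=5: arr=3 -> substrate=4 bound=2 product=0
t=6: arr=0 -> substrate=2 bound=2 product=2
t=7: arr=0 -> substrate=2 bound=2 product=2
t=8: arr=0 -> substrate=2 bound=2 product=2
t=9: arr=0 -> substrate=0 bound=2 product=4
t=10: arr=2 -> substrate=2 bound=2 product=4
t=11: arr=1 -> substrate=3 bound=2 product=4

Answer: 4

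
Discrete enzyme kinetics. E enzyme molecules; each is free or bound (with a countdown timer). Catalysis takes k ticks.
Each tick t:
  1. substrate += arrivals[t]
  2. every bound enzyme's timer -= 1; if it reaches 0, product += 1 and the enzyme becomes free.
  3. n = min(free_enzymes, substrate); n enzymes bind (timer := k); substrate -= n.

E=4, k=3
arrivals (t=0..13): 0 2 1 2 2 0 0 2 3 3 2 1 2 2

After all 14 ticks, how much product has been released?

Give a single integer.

t=0: arr=0 -> substrate=0 bound=0 product=0
t=1: arr=2 -> substrate=0 bound=2 product=0
t=2: arr=1 -> substrate=0 bound=3 product=0
t=3: arr=2 -> substrate=1 bound=4 product=0
t=4: arr=2 -> substrate=1 bound=4 product=2
t=5: arr=0 -> substrate=0 bound=4 product=3
t=6: arr=0 -> substrate=0 bound=3 product=4
t=7: arr=2 -> substrate=0 bound=3 product=6
t=8: arr=3 -> substrate=1 bound=4 product=7
t=9: arr=3 -> substrate=4 bound=4 product=7
t=10: arr=2 -> substrate=4 bound=4 product=9
t=11: arr=1 -> substrate=3 bound=4 product=11
t=12: arr=2 -> substrate=5 bound=4 product=11
t=13: arr=2 -> substrate=5 bound=4 product=13

Answer: 13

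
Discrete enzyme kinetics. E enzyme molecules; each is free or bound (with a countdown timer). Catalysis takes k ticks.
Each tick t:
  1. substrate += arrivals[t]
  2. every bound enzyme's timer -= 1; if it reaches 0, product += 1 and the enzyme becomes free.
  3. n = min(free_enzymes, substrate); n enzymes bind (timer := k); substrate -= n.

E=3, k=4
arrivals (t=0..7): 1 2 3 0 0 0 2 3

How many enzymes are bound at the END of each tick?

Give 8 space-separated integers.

Answer: 1 3 3 3 3 3 3 3

Derivation:
t=0: arr=1 -> substrate=0 bound=1 product=0
t=1: arr=2 -> substrate=0 bound=3 product=0
t=2: arr=3 -> substrate=3 bound=3 product=0
t=3: arr=0 -> substrate=3 bound=3 product=0
t=4: arr=0 -> substrate=2 bound=3 product=1
t=5: arr=0 -> substrate=0 bound=3 product=3
t=6: arr=2 -> substrate=2 bound=3 product=3
t=7: arr=3 -> substrate=5 bound=3 product=3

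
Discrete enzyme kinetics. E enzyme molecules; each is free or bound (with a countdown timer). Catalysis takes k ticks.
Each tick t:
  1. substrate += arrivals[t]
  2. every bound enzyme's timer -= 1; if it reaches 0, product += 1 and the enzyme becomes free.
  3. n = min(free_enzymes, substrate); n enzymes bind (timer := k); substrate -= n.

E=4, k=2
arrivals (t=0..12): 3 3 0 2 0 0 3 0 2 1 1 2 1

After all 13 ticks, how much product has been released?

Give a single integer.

Answer: 15

Derivation:
t=0: arr=3 -> substrate=0 bound=3 product=0
t=1: arr=3 -> substrate=2 bound=4 product=0
t=2: arr=0 -> substrate=0 bound=3 product=3
t=3: arr=2 -> substrate=0 bound=4 product=4
t=4: arr=0 -> substrate=0 bound=2 product=6
t=5: arr=0 -> substrate=0 bound=0 product=8
t=6: arr=3 -> substrate=0 bound=3 product=8
t=7: arr=0 -> substrate=0 bound=3 product=8
t=8: arr=2 -> substrate=0 bound=2 product=11
t=9: arr=1 -> substrate=0 bound=3 product=11
t=10: arr=1 -> substrate=0 bound=2 product=13
t=11: arr=2 -> substrate=0 bound=3 product=14
t=12: arr=1 -> substrate=0 bound=3 product=15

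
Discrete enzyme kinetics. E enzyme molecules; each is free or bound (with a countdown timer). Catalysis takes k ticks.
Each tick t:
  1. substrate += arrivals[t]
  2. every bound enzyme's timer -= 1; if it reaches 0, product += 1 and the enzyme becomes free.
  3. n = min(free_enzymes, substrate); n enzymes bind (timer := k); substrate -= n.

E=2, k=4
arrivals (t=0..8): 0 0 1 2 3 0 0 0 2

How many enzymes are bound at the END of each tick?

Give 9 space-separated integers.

Answer: 0 0 1 2 2 2 2 2 2

Derivation:
t=0: arr=0 -> substrate=0 bound=0 product=0
t=1: arr=0 -> substrate=0 bound=0 product=0
t=2: arr=1 -> substrate=0 bound=1 product=0
t=3: arr=2 -> substrate=1 bound=2 product=0
t=4: arr=3 -> substrate=4 bound=2 product=0
t=5: arr=0 -> substrate=4 bound=2 product=0
t=6: arr=0 -> substrate=3 bound=2 product=1
t=7: arr=0 -> substrate=2 bound=2 product=2
t=8: arr=2 -> substrate=4 bound=2 product=2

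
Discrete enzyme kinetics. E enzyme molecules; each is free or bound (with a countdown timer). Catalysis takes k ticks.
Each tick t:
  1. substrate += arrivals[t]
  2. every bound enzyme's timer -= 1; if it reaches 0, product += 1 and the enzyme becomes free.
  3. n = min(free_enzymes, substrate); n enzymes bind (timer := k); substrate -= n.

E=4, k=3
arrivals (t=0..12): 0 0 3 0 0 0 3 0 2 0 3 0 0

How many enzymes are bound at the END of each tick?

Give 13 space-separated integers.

t=0: arr=0 -> substrate=0 bound=0 product=0
t=1: arr=0 -> substrate=0 bound=0 product=0
t=2: arr=3 -> substrate=0 bound=3 product=0
t=3: arr=0 -> substrate=0 bound=3 product=0
t=4: arr=0 -> substrate=0 bound=3 product=0
t=5: arr=0 -> substrate=0 bound=0 product=3
t=6: arr=3 -> substrate=0 bound=3 product=3
t=7: arr=0 -> substrate=0 bound=3 product=3
t=8: arr=2 -> substrate=1 bound=4 product=3
t=9: arr=0 -> substrate=0 bound=2 product=6
t=10: arr=3 -> substrate=1 bound=4 product=6
t=11: arr=0 -> substrate=0 bound=4 product=7
t=12: arr=0 -> substrate=0 bound=3 product=8

Answer: 0 0 3 3 3 0 3 3 4 2 4 4 3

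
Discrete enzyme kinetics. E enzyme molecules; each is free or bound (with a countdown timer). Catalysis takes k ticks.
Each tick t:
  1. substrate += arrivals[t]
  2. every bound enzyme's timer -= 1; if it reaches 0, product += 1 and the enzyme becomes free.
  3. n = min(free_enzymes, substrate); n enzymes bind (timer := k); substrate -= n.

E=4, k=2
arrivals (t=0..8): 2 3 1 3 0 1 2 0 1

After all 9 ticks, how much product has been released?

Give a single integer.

t=0: arr=2 -> substrate=0 bound=2 product=0
t=1: arr=3 -> substrate=1 bound=4 product=0
t=2: arr=1 -> substrate=0 bound=4 product=2
t=3: arr=3 -> substrate=1 bound=4 product=4
t=4: arr=0 -> substrate=0 bound=3 product=6
t=5: arr=1 -> substrate=0 bound=2 product=8
t=6: arr=2 -> substrate=0 bound=3 product=9
t=7: arr=0 -> substrate=0 bound=2 product=10
t=8: arr=1 -> substrate=0 bound=1 product=12

Answer: 12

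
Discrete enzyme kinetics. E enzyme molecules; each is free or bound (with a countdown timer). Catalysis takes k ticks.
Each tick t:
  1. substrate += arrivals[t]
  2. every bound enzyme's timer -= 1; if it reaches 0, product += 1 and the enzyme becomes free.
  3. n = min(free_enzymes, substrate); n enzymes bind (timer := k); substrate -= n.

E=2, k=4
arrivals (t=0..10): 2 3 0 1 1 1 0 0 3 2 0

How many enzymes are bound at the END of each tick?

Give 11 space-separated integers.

Answer: 2 2 2 2 2 2 2 2 2 2 2

Derivation:
t=0: arr=2 -> substrate=0 bound=2 product=0
t=1: arr=3 -> substrate=3 bound=2 product=0
t=2: arr=0 -> substrate=3 bound=2 product=0
t=3: arr=1 -> substrate=4 bound=2 product=0
t=4: arr=1 -> substrate=3 bound=2 product=2
t=5: arr=1 -> substrate=4 bound=2 product=2
t=6: arr=0 -> substrate=4 bound=2 product=2
t=7: arr=0 -> substrate=4 bound=2 product=2
t=8: arr=3 -> substrate=5 bound=2 product=4
t=9: arr=2 -> substrate=7 bound=2 product=4
t=10: arr=0 -> substrate=7 bound=2 product=4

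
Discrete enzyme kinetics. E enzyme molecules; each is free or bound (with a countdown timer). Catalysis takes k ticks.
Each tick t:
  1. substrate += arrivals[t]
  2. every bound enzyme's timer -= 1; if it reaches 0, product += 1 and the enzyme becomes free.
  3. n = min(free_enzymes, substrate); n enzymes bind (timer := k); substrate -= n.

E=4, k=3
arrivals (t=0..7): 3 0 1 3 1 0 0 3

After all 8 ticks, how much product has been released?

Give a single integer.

t=0: arr=3 -> substrate=0 bound=3 product=0
t=1: arr=0 -> substrate=0 bound=3 product=0
t=2: arr=1 -> substrate=0 bound=4 product=0
t=3: arr=3 -> substrate=0 bound=4 product=3
t=4: arr=1 -> substrate=1 bound=4 product=3
t=5: arr=0 -> substrate=0 bound=4 product=4
t=6: arr=0 -> substrate=0 bound=1 product=7
t=7: arr=3 -> substrate=0 bound=4 product=7

Answer: 7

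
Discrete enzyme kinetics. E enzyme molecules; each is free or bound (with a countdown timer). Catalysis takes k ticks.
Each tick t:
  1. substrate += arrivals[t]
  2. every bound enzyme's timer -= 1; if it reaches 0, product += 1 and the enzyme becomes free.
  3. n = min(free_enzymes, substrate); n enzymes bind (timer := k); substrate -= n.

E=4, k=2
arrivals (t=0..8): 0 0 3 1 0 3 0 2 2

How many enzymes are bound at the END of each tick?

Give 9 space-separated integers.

Answer: 0 0 3 4 1 3 3 2 4

Derivation:
t=0: arr=0 -> substrate=0 bound=0 product=0
t=1: arr=0 -> substrate=0 bound=0 product=0
t=2: arr=3 -> substrate=0 bound=3 product=0
t=3: arr=1 -> substrate=0 bound=4 product=0
t=4: arr=0 -> substrate=0 bound=1 product=3
t=5: arr=3 -> substrate=0 bound=3 product=4
t=6: arr=0 -> substrate=0 bound=3 product=4
t=7: arr=2 -> substrate=0 bound=2 product=7
t=8: arr=2 -> substrate=0 bound=4 product=7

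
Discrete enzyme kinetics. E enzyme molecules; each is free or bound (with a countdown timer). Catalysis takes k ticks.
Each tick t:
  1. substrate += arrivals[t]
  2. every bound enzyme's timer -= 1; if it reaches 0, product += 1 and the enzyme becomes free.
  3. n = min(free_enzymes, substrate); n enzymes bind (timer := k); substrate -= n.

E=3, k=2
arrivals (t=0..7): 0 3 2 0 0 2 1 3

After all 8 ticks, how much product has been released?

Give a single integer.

Answer: 7

Derivation:
t=0: arr=0 -> substrate=0 bound=0 product=0
t=1: arr=3 -> substrate=0 bound=3 product=0
t=2: arr=2 -> substrate=2 bound=3 product=0
t=3: arr=0 -> substrate=0 bound=2 product=3
t=4: arr=0 -> substrate=0 bound=2 product=3
t=5: arr=2 -> substrate=0 bound=2 product=5
t=6: arr=1 -> substrate=0 bound=3 product=5
t=7: arr=3 -> substrate=1 bound=3 product=7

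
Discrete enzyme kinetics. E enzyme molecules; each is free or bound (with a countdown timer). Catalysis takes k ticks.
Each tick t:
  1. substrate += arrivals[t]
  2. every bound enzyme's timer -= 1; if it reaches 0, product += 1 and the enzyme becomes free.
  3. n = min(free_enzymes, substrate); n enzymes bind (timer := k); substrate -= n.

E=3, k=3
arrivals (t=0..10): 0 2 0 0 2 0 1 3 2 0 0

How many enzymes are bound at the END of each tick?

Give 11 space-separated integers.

t=0: arr=0 -> substrate=0 bound=0 product=0
t=1: arr=2 -> substrate=0 bound=2 product=0
t=2: arr=0 -> substrate=0 bound=2 product=0
t=3: arr=0 -> substrate=0 bound=2 product=0
t=4: arr=2 -> substrate=0 bound=2 product=2
t=5: arr=0 -> substrate=0 bound=2 product=2
t=6: arr=1 -> substrate=0 bound=3 product=2
t=7: arr=3 -> substrate=1 bound=3 product=4
t=8: arr=2 -> substrate=3 bound=3 product=4
t=9: arr=0 -> substrate=2 bound=3 product=5
t=10: arr=0 -> substrate=0 bound=3 product=7

Answer: 0 2 2 2 2 2 3 3 3 3 3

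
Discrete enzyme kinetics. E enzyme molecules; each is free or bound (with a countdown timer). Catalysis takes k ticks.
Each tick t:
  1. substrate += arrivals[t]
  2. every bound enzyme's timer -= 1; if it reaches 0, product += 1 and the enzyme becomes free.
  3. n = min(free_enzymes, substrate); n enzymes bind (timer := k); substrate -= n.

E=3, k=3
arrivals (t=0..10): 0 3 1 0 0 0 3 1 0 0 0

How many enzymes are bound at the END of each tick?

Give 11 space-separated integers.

Answer: 0 3 3 3 1 1 3 3 3 2 1

Derivation:
t=0: arr=0 -> substrate=0 bound=0 product=0
t=1: arr=3 -> substrate=0 bound=3 product=0
t=2: arr=1 -> substrate=1 bound=3 product=0
t=3: arr=0 -> substrate=1 bound=3 product=0
t=4: arr=0 -> substrate=0 bound=1 product=3
t=5: arr=0 -> substrate=0 bound=1 product=3
t=6: arr=3 -> substrate=1 bound=3 product=3
t=7: arr=1 -> substrate=1 bound=3 product=4
t=8: arr=0 -> substrate=1 bound=3 product=4
t=9: arr=0 -> substrate=0 bound=2 product=6
t=10: arr=0 -> substrate=0 bound=1 product=7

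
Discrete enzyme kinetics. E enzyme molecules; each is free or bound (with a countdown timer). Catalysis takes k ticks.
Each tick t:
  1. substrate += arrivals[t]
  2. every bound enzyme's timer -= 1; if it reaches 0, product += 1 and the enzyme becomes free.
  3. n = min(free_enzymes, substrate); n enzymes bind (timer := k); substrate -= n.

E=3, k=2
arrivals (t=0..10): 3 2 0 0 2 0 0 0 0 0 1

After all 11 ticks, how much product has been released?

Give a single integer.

t=0: arr=3 -> substrate=0 bound=3 product=0
t=1: arr=2 -> substrate=2 bound=3 product=0
t=2: arr=0 -> substrate=0 bound=2 product=3
t=3: arr=0 -> substrate=0 bound=2 product=3
t=4: arr=2 -> substrate=0 bound=2 product=5
t=5: arr=0 -> substrate=0 bound=2 product=5
t=6: arr=0 -> substrate=0 bound=0 product=7
t=7: arr=0 -> substrate=0 bound=0 product=7
t=8: arr=0 -> substrate=0 bound=0 product=7
t=9: arr=0 -> substrate=0 bound=0 product=7
t=10: arr=1 -> substrate=0 bound=1 product=7

Answer: 7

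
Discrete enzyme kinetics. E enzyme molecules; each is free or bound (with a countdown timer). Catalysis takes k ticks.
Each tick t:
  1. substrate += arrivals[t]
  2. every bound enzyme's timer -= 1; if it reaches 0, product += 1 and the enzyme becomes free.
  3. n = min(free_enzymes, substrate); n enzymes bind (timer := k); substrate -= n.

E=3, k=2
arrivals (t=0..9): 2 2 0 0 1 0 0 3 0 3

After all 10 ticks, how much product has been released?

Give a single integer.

t=0: arr=2 -> substrate=0 bound=2 product=0
t=1: arr=2 -> substrate=1 bound=3 product=0
t=2: arr=0 -> substrate=0 bound=2 product=2
t=3: arr=0 -> substrate=0 bound=1 product=3
t=4: arr=1 -> substrate=0 bound=1 product=4
t=5: arr=0 -> substrate=0 bound=1 product=4
t=6: arr=0 -> substrate=0 bound=0 product=5
t=7: arr=3 -> substrate=0 bound=3 product=5
t=8: arr=0 -> substrate=0 bound=3 product=5
t=9: arr=3 -> substrate=0 bound=3 product=8

Answer: 8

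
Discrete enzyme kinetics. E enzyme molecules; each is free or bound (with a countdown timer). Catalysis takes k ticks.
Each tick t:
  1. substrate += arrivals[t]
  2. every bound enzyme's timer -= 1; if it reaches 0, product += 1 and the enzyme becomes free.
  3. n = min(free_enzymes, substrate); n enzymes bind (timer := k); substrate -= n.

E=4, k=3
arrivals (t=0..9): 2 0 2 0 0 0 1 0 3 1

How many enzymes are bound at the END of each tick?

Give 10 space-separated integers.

t=0: arr=2 -> substrate=0 bound=2 product=0
t=1: arr=0 -> substrate=0 bound=2 product=0
t=2: arr=2 -> substrate=0 bound=4 product=0
t=3: arr=0 -> substrate=0 bound=2 product=2
t=4: arr=0 -> substrate=0 bound=2 product=2
t=5: arr=0 -> substrate=0 bound=0 product=4
t=6: arr=1 -> substrate=0 bound=1 product=4
t=7: arr=0 -> substrate=0 bound=1 product=4
t=8: arr=3 -> substrate=0 bound=4 product=4
t=9: arr=1 -> substrate=0 bound=4 product=5

Answer: 2 2 4 2 2 0 1 1 4 4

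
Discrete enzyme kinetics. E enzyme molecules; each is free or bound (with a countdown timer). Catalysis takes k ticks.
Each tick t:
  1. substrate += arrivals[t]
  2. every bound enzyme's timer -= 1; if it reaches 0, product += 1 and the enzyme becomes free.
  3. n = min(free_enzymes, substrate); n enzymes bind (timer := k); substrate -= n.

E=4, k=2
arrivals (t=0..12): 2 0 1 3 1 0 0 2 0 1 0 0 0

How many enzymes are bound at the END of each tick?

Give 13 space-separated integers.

Answer: 2 2 1 4 4 1 0 2 2 1 1 0 0

Derivation:
t=0: arr=2 -> substrate=0 bound=2 product=0
t=1: arr=0 -> substrate=0 bound=2 product=0
t=2: arr=1 -> substrate=0 bound=1 product=2
t=3: arr=3 -> substrate=0 bound=4 product=2
t=4: arr=1 -> substrate=0 bound=4 product=3
t=5: arr=0 -> substrate=0 bound=1 product=6
t=6: arr=0 -> substrate=0 bound=0 product=7
t=7: arr=2 -> substrate=0 bound=2 product=7
t=8: arr=0 -> substrate=0 bound=2 product=7
t=9: arr=1 -> substrate=0 bound=1 product=9
t=10: arr=0 -> substrate=0 bound=1 product=9
t=11: arr=0 -> substrate=0 bound=0 product=10
t=12: arr=0 -> substrate=0 bound=0 product=10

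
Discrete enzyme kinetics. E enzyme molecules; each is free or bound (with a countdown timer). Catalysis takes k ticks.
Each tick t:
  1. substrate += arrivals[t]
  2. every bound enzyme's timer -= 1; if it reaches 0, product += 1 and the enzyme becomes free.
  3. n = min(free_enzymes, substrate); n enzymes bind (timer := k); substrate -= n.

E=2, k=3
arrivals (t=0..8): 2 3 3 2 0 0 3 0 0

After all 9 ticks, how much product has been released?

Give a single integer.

Answer: 4

Derivation:
t=0: arr=2 -> substrate=0 bound=2 product=0
t=1: arr=3 -> substrate=3 bound=2 product=0
t=2: arr=3 -> substrate=6 bound=2 product=0
t=3: arr=2 -> substrate=6 bound=2 product=2
t=4: arr=0 -> substrate=6 bound=2 product=2
t=5: arr=0 -> substrate=6 bound=2 product=2
t=6: arr=3 -> substrate=7 bound=2 product=4
t=7: arr=0 -> substrate=7 bound=2 product=4
t=8: arr=0 -> substrate=7 bound=2 product=4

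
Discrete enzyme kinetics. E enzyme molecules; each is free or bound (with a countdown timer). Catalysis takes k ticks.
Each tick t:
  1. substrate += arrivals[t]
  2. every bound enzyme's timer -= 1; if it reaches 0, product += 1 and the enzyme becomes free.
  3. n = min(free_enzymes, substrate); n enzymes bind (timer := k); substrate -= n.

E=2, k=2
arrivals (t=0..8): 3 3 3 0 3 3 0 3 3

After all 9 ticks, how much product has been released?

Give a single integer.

Answer: 8

Derivation:
t=0: arr=3 -> substrate=1 bound=2 product=0
t=1: arr=3 -> substrate=4 bound=2 product=0
t=2: arr=3 -> substrate=5 bound=2 product=2
t=3: arr=0 -> substrate=5 bound=2 product=2
t=4: arr=3 -> substrate=6 bound=2 product=4
t=5: arr=3 -> substrate=9 bound=2 product=4
t=6: arr=0 -> substrate=7 bound=2 product=6
t=7: arr=3 -> substrate=10 bound=2 product=6
t=8: arr=3 -> substrate=11 bound=2 product=8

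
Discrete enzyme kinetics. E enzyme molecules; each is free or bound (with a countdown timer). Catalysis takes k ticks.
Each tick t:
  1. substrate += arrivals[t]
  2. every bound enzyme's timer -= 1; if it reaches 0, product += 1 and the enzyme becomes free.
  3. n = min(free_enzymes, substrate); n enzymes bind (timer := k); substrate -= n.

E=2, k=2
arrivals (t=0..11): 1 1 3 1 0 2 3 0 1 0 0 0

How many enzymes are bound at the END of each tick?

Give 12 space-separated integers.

Answer: 1 2 2 2 2 2 2 2 2 2 2 2

Derivation:
t=0: arr=1 -> substrate=0 bound=1 product=0
t=1: arr=1 -> substrate=0 bound=2 product=0
t=2: arr=3 -> substrate=2 bound=2 product=1
t=3: arr=1 -> substrate=2 bound=2 product=2
t=4: arr=0 -> substrate=1 bound=2 product=3
t=5: arr=2 -> substrate=2 bound=2 product=4
t=6: arr=3 -> substrate=4 bound=2 product=5
t=7: arr=0 -> substrate=3 bound=2 product=6
t=8: arr=1 -> substrate=3 bound=2 product=7
t=9: arr=0 -> substrate=2 bound=2 product=8
t=10: arr=0 -> substrate=1 bound=2 product=9
t=11: arr=0 -> substrate=0 bound=2 product=10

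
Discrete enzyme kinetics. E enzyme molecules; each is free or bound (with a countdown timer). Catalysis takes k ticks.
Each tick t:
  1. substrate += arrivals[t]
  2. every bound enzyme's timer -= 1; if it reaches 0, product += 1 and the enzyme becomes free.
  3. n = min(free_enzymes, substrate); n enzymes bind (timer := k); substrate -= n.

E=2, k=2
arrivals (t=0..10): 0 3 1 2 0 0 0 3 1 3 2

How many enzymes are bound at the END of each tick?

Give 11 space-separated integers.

t=0: arr=0 -> substrate=0 bound=0 product=0
t=1: arr=3 -> substrate=1 bound=2 product=0
t=2: arr=1 -> substrate=2 bound=2 product=0
t=3: arr=2 -> substrate=2 bound=2 product=2
t=4: arr=0 -> substrate=2 bound=2 product=2
t=5: arr=0 -> substrate=0 bound=2 product=4
t=6: arr=0 -> substrate=0 bound=2 product=4
t=7: arr=3 -> substrate=1 bound=2 product=6
t=8: arr=1 -> substrate=2 bound=2 product=6
t=9: arr=3 -> substrate=3 bound=2 product=8
t=10: arr=2 -> substrate=5 bound=2 product=8

Answer: 0 2 2 2 2 2 2 2 2 2 2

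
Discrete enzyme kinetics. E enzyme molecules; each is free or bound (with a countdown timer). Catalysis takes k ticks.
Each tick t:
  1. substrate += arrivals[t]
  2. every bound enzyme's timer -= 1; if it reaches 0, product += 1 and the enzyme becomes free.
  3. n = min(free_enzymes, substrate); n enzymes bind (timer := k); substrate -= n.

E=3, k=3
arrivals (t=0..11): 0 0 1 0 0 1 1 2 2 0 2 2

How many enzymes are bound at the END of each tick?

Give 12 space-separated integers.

Answer: 0 0 1 1 1 1 2 3 3 3 3 3

Derivation:
t=0: arr=0 -> substrate=0 bound=0 product=0
t=1: arr=0 -> substrate=0 bound=0 product=0
t=2: arr=1 -> substrate=0 bound=1 product=0
t=3: arr=0 -> substrate=0 bound=1 product=0
t=4: arr=0 -> substrate=0 bound=1 product=0
t=5: arr=1 -> substrate=0 bound=1 product=1
t=6: arr=1 -> substrate=0 bound=2 product=1
t=7: arr=2 -> substrate=1 bound=3 product=1
t=8: arr=2 -> substrate=2 bound=3 product=2
t=9: arr=0 -> substrate=1 bound=3 product=3
t=10: arr=2 -> substrate=2 bound=3 product=4
t=11: arr=2 -> substrate=3 bound=3 product=5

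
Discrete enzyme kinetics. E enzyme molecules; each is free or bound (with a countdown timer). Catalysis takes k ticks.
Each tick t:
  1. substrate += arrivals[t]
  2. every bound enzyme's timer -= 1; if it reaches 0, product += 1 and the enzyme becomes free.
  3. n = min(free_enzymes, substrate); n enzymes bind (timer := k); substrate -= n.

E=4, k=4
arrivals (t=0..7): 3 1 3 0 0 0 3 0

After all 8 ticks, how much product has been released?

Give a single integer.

Answer: 4

Derivation:
t=0: arr=3 -> substrate=0 bound=3 product=0
t=1: arr=1 -> substrate=0 bound=4 product=0
t=2: arr=3 -> substrate=3 bound=4 product=0
t=3: arr=0 -> substrate=3 bound=4 product=0
t=4: arr=0 -> substrate=0 bound=4 product=3
t=5: arr=0 -> substrate=0 bound=3 product=4
t=6: arr=3 -> substrate=2 bound=4 product=4
t=7: arr=0 -> substrate=2 bound=4 product=4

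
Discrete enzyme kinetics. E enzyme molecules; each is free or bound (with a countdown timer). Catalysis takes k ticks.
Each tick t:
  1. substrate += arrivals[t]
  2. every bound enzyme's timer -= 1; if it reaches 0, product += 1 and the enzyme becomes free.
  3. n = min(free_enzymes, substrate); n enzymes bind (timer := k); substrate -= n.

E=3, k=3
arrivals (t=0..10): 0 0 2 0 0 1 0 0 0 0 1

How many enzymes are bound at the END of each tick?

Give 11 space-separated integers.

Answer: 0 0 2 2 2 1 1 1 0 0 1

Derivation:
t=0: arr=0 -> substrate=0 bound=0 product=0
t=1: arr=0 -> substrate=0 bound=0 product=0
t=2: arr=2 -> substrate=0 bound=2 product=0
t=3: arr=0 -> substrate=0 bound=2 product=0
t=4: arr=0 -> substrate=0 bound=2 product=0
t=5: arr=1 -> substrate=0 bound=1 product=2
t=6: arr=0 -> substrate=0 bound=1 product=2
t=7: arr=0 -> substrate=0 bound=1 product=2
t=8: arr=0 -> substrate=0 bound=0 product=3
t=9: arr=0 -> substrate=0 bound=0 product=3
t=10: arr=1 -> substrate=0 bound=1 product=3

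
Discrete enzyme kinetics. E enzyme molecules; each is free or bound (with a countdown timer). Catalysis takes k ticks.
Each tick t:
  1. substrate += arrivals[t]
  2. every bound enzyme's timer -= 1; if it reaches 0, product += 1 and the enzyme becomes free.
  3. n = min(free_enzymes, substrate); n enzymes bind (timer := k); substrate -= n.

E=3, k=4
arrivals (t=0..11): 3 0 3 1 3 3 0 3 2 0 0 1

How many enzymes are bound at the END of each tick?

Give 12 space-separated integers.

t=0: arr=3 -> substrate=0 bound=3 product=0
t=1: arr=0 -> substrate=0 bound=3 product=0
t=2: arr=3 -> substrate=3 bound=3 product=0
t=3: arr=1 -> substrate=4 bound=3 product=0
t=4: arr=3 -> substrate=4 bound=3 product=3
t=5: arr=3 -> substrate=7 bound=3 product=3
t=6: arr=0 -> substrate=7 bound=3 product=3
t=7: arr=3 -> substrate=10 bound=3 product=3
t=8: arr=2 -> substrate=9 bound=3 product=6
t=9: arr=0 -> substrate=9 bound=3 product=6
t=10: arr=0 -> substrate=9 bound=3 product=6
t=11: arr=1 -> substrate=10 bound=3 product=6

Answer: 3 3 3 3 3 3 3 3 3 3 3 3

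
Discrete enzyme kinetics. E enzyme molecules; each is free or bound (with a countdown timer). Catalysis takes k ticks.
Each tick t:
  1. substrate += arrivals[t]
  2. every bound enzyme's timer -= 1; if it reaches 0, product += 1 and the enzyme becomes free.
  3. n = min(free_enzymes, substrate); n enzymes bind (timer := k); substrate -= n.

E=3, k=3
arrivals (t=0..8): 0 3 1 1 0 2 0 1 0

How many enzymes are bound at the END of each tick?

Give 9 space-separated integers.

t=0: arr=0 -> substrate=0 bound=0 product=0
t=1: arr=3 -> substrate=0 bound=3 product=0
t=2: arr=1 -> substrate=1 bound=3 product=0
t=3: arr=1 -> substrate=2 bound=3 product=0
t=4: arr=0 -> substrate=0 bound=2 product=3
t=5: arr=2 -> substrate=1 bound=3 product=3
t=6: arr=0 -> substrate=1 bound=3 product=3
t=7: arr=1 -> substrate=0 bound=3 product=5
t=8: arr=0 -> substrate=0 bound=2 product=6

Answer: 0 3 3 3 2 3 3 3 2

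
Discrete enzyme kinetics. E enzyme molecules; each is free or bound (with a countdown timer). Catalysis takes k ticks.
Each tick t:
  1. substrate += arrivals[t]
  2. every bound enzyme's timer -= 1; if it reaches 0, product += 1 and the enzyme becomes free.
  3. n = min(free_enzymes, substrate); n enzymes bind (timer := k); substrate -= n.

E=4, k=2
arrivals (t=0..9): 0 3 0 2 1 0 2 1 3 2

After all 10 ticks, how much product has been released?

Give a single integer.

t=0: arr=0 -> substrate=0 bound=0 product=0
t=1: arr=3 -> substrate=0 bound=3 product=0
t=2: arr=0 -> substrate=0 bound=3 product=0
t=3: arr=2 -> substrate=0 bound=2 product=3
t=4: arr=1 -> substrate=0 bound=3 product=3
t=5: arr=0 -> substrate=0 bound=1 product=5
t=6: arr=2 -> substrate=0 bound=2 product=6
t=7: arr=1 -> substrate=0 bound=3 product=6
t=8: arr=3 -> substrate=0 bound=4 product=8
t=9: arr=2 -> substrate=1 bound=4 product=9

Answer: 9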